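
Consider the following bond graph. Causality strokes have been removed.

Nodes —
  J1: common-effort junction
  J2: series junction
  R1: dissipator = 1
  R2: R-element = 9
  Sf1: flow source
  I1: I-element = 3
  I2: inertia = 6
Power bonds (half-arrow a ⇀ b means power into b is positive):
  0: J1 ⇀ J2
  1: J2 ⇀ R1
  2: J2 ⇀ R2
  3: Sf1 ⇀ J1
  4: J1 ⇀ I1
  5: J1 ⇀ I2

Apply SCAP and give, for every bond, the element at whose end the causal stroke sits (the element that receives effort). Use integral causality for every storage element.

b3 stroke at Sf1  (Sf1 fixes flow; stroke at Sf1)
b4 stroke at I1  (I1: I, integral causality)
b5 stroke at I2  (I2 integral (f out))
b0 stroke at J1  (closing 0-jn rule on J1)
b1 stroke at J2  (common-f at J2 fixed by 0)
b2 stroke at J2  (1-jn J2 has f-setter on 0)

β0 →J1
β1 →J2
β2 →J2
β3 →Sf1
β4 →I1
β5 →I2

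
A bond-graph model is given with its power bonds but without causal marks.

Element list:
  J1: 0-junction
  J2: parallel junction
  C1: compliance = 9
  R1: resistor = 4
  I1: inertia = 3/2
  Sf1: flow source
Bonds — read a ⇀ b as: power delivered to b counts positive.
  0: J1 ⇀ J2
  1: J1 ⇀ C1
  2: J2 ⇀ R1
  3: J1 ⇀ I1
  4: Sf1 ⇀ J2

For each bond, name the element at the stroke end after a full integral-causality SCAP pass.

b0 stroke at J2
b1 stroke at J1
b2 stroke at R1
b3 stroke at I1
b4 stroke at Sf1

#4 stroke→Sf1  (Sf1: flow source, stroke at near end)
#1 stroke→J1  (prefer integral on C1)
#0 stroke→J2  (0-jn J1 has e-setter on 1)
#3 stroke→I1  (J1 effort already set via bond 1)
#2 stroke→R1  (J2: bond 0 brought effort, rest push out)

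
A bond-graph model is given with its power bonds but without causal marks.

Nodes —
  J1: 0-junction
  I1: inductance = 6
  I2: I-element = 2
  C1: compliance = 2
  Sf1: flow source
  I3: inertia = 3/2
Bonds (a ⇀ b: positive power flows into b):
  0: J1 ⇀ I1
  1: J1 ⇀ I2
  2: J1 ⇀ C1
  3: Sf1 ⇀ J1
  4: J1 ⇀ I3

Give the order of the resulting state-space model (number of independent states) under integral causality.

4  (C1, I1, I2, I3 all integral)

β3 stroke at Sf1  (source Sf1 imposes f)
β0 stroke at I1  (I1: I, integral causality)
β1 stroke at I2  (I2 integral (f out))
β2 stroke at J1  (C1 integral (e out))
β4 stroke at I3  (common-e at J1 fixed by 2)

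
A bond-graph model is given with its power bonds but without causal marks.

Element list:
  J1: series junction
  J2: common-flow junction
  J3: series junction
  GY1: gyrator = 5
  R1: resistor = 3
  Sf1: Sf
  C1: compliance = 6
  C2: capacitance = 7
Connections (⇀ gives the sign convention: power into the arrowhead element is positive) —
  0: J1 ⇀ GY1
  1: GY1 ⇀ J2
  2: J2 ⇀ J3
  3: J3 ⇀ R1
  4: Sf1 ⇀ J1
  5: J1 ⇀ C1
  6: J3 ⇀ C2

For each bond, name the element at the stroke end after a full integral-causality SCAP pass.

#4 →Sf1  (source Sf1 imposes f)
#0 →J1  (J1: bond 4 brought flow, rest push out)
#5 →J1  (common-f at J1 fixed by 4)
#1 →J2  (through GY1, causality inverts; strokes same side of GY1)
#2 →J3  (J2: last free bond brings flow in)
#6 →J3  (C2: C, integral causality)
#3 →R1  (only one flow-in slot at J3)

β0 stroke→J1
β1 stroke→J2
β2 stroke→J3
β3 stroke→R1
β4 stroke→Sf1
β5 stroke→J1
β6 stroke→J3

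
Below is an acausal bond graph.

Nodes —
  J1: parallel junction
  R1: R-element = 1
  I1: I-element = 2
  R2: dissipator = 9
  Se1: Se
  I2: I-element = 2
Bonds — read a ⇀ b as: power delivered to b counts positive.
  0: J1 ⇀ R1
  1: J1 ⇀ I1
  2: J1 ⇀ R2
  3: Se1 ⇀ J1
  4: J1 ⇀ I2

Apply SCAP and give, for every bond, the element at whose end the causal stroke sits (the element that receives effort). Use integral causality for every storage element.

bond 0 →R1
bond 1 →I1
bond 2 →R2
bond 3 →J1
bond 4 →I2

#3 →J1  (Se1 fixes effort; stroke away)
#0 →R1  (J1: bond 3 brought effort, rest push out)
#1 →I1  (0-jn J1 has e-setter on 3)
#2 →R2  (0-jn J1 has e-setter on 3)
#4 →I2  (J1: bond 3 brought effort, rest push out)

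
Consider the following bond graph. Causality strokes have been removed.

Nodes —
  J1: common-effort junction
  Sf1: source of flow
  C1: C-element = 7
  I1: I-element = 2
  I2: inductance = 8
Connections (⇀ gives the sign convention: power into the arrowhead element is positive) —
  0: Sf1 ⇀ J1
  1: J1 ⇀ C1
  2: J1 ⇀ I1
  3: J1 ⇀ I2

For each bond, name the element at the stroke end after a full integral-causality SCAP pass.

bond 0 |Sf1
bond 1 |J1
bond 2 |I1
bond 3 |I2

b0 stroke→Sf1  (source Sf1 imposes f)
b1 stroke→J1  (C1 integral (e out))
b2 stroke→I1  (0-jn J1 has e-setter on 1)
b3 stroke→I2  (J1 effort already set via bond 1)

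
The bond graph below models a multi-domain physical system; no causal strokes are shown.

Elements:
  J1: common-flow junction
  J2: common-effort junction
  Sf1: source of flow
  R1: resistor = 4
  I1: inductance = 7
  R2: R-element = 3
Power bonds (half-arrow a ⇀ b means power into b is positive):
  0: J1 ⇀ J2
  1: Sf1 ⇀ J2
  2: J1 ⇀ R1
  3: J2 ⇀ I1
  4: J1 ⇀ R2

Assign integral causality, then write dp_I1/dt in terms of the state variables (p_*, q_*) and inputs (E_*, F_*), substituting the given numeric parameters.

dp_I1/dt = 7*F_Sf1 - p_I1

b1 →Sf1  (source Sf1 imposes f)
b3 →I1  (prefer integral on I1)
b0 →J2  (only one effort-in slot at J2)
b2 →J1  (common-f at J1 fixed by 0)
b4 →J1  (J1 flow already set via bond 0)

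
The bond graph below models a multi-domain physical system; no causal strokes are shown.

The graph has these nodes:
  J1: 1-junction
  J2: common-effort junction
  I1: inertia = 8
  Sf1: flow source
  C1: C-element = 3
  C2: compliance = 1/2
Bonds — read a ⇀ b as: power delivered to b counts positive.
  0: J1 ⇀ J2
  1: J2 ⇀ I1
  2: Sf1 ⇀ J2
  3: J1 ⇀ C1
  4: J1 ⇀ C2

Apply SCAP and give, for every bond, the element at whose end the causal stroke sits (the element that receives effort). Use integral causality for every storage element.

β2 stroke at Sf1  (Sf1 (Sf) sets flow on bond)
β1 stroke at I1  (prefer integral on I1)
β0 stroke at J2  (only one effort-in slot at J2)
β3 stroke at J1  (1-jn J1 has f-setter on 0)
β4 stroke at J1  (J1: bond 0 brought flow, rest push out)

bond 0 →J2
bond 1 →I1
bond 2 →Sf1
bond 3 →J1
bond 4 →J1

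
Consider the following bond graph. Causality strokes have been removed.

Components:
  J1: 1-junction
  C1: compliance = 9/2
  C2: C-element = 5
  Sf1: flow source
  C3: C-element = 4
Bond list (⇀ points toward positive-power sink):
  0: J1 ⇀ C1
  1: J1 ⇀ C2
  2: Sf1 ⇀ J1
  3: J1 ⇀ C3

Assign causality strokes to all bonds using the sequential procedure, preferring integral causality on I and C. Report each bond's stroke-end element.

#0 stroke at J1
#1 stroke at J1
#2 stroke at Sf1
#3 stroke at J1

b2 stroke→Sf1  (Sf1 (Sf) sets flow on bond)
b0 stroke→J1  (J1: bond 2 brought flow, rest push out)
b1 stroke→J1  (J1: bond 2 brought flow, rest push out)
b3 stroke→J1  (1-jn J1 has f-setter on 2)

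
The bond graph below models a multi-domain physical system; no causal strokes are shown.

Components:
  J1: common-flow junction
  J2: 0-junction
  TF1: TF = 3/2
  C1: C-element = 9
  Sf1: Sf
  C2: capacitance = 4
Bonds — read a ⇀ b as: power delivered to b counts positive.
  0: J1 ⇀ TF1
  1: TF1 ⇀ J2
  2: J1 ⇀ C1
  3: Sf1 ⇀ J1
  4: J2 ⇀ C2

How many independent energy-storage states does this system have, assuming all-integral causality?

2  (C1, C2 all integral)

#3 stroke at Sf1  (Sf1 (Sf) sets flow on bond)
#0 stroke at J1  (common-f at J1 fixed by 3)
#2 stroke at J1  (J1: bond 3 brought flow, rest push out)
#1 stroke at TF1  (TF TF1: opposite of bond 0)
#4 stroke at J2  (only one effort-in slot at J2)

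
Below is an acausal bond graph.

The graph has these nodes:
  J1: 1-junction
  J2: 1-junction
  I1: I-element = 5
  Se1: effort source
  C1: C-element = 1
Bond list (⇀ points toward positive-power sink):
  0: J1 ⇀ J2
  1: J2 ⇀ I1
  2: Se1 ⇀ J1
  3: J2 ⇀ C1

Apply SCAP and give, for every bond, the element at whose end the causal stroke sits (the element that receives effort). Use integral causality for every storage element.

bond 2 stroke→J1  (Se1 fixes effort; stroke away)
bond 0 stroke→J2  (closing 1-jn rule on J1)
bond 1 stroke→I1  (I1 outputs flow p/I1)
bond 3 stroke→J2  (J2 flow already set via bond 1)

bond 0 stroke at J2
bond 1 stroke at I1
bond 2 stroke at J1
bond 3 stroke at J2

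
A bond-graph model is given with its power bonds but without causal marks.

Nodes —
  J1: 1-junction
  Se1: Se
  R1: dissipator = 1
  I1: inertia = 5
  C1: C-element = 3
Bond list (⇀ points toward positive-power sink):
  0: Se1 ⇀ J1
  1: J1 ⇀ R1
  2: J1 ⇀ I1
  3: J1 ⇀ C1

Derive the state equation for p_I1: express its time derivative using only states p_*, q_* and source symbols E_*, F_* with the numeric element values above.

b0 stroke at J1  (source Se1 imposes e)
b2 stroke at I1  (I1: I, integral causality)
b1 stroke at J1  (1-jn J1 has f-setter on 2)
b3 stroke at J1  (J1: bond 2 brought flow, rest push out)

dp_I1/dt = E_Se1 - p_I1/5 - q_C1/3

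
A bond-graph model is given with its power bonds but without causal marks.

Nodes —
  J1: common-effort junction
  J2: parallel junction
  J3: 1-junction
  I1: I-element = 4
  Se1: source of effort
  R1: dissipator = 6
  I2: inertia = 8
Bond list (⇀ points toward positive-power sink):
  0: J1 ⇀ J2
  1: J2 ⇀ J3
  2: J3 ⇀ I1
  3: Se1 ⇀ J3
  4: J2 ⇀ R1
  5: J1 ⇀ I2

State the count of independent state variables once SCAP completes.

2  (I1, I2 all integral)

#3 stroke at J3  (Se1 (Se) sets effort on bond)
#2 stroke at I1  (I1: I, integral causality)
#1 stroke at J3  (J3 flow already set via bond 2)
#5 stroke at I2  (I2: I, integral causality)
#0 stroke at J1  (J1 needs exactly one e-in)
#4 stroke at J2  (only one effort-in slot at J2)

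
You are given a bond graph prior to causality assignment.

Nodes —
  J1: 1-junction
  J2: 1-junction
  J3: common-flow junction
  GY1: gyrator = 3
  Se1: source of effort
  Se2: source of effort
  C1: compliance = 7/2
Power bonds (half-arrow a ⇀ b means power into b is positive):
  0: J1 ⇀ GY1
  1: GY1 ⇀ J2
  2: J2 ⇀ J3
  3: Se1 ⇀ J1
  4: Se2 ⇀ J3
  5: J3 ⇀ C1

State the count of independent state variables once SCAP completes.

#3 stroke→J1  (Se1: effort source, stroke at far end)
#4 stroke→J3  (source Se2 imposes e)
#0 stroke→GY1  (closing 1-jn rule on J1)
#1 stroke→GY1  (GY1 both-in/both-out from 0)
#2 stroke→J2  (J2 flow already set via bond 1)
#5 stroke→J3  (1-jn J3 has f-setter on 2)

1  (C1 all integral)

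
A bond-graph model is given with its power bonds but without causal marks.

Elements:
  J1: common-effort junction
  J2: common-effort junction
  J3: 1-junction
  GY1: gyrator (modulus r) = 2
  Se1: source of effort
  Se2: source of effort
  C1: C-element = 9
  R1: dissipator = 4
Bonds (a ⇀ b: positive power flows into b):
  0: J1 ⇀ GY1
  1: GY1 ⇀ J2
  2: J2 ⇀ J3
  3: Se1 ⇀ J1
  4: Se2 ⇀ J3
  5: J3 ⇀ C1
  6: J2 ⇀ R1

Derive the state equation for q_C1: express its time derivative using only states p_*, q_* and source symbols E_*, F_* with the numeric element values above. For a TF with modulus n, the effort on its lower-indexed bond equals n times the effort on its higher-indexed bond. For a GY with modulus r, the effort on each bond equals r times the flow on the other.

#3 stroke→J1  (source Se1 imposes e)
#4 stroke→J3  (Se2 (Se) sets effort on bond)
#0 stroke→GY1  (common-e at J1 fixed by 3)
#1 stroke→GY1  (GY GY1: same side as bond 0)
#5 stroke→J3  (C1 outputs effort q/C1)
#2 stroke→J2  (J3 needs exactly one f-in)
#6 stroke→R1  (J2 effort already set via bond 2)

dq_C1/dt = E_Se1/2 + E_Se2/4 - q_C1/36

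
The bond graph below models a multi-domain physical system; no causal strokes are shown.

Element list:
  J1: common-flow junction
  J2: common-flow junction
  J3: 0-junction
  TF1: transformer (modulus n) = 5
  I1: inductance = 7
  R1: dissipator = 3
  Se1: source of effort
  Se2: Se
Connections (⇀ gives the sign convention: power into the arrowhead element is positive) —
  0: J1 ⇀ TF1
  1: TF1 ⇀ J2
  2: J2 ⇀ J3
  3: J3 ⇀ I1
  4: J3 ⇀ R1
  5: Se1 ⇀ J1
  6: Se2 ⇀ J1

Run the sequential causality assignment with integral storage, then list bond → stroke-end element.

β0 →TF1
β1 →J2
β2 →J3
β3 →I1
β4 →R1
β5 →J1
β6 →J1

bond 5 →J1  (Se1 fixes effort; stroke away)
bond 6 →J1  (Se2 fixes effort; stroke away)
bond 0 →TF1  (J1 needs exactly one f-in)
bond 1 →J2  (TF1: transformer flips bond 0)
bond 2 →J3  (J2 needs exactly one f-in)
bond 3 →I1  (0-jn J3 has e-setter on 2)
bond 4 →R1  (0-jn J3 has e-setter on 2)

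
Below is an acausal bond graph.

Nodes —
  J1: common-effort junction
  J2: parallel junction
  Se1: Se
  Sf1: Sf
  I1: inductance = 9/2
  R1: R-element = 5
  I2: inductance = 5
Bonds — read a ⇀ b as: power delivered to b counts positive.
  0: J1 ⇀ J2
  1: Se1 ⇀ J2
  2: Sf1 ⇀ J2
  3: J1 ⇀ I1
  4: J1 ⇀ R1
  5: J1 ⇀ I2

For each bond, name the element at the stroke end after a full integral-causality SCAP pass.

bond 0 →J1
bond 1 →J2
bond 2 →Sf1
bond 3 →I1
bond 4 →R1
bond 5 →I2

bond 1 →J2  (source Se1 imposes e)
bond 2 →Sf1  (Sf1 fixes flow; stroke at Sf1)
bond 0 →J1  (J2 effort already set via bond 1)
bond 3 →I1  (J1 effort already set via bond 0)
bond 4 →R1  (J1: bond 0 brought effort, rest push out)
bond 5 →I2  (0-jn J1 has e-setter on 0)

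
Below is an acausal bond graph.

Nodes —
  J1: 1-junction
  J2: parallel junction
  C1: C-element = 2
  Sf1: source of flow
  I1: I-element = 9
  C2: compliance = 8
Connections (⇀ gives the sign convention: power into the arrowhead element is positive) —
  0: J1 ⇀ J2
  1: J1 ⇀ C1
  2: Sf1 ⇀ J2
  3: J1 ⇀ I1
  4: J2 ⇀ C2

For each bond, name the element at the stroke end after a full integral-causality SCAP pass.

b0 stroke→J1
b1 stroke→J1
b2 stroke→Sf1
b3 stroke→I1
b4 stroke→J2

b2 |Sf1  (source Sf1 imposes f)
b1 |J1  (C1 integral (e out))
b3 |I1  (prefer integral on I1)
b0 |J1  (1-jn J1 has f-setter on 3)
b4 |J2  (closing 0-jn rule on J2)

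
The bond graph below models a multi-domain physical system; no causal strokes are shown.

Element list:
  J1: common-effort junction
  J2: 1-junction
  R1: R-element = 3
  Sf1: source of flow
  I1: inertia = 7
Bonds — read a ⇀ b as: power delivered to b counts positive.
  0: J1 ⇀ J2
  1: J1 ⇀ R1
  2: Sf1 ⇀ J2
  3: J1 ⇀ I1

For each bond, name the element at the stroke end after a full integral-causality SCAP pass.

β2 stroke→Sf1  (Sf1 fixes flow; stroke at Sf1)
β0 stroke→J2  (J2: bond 2 brought flow, rest push out)
β3 stroke→I1  (I1 outputs flow p/I1)
β1 stroke→J1  (closing 0-jn rule on J1)

b0 →J2
b1 →J1
b2 →Sf1
b3 →I1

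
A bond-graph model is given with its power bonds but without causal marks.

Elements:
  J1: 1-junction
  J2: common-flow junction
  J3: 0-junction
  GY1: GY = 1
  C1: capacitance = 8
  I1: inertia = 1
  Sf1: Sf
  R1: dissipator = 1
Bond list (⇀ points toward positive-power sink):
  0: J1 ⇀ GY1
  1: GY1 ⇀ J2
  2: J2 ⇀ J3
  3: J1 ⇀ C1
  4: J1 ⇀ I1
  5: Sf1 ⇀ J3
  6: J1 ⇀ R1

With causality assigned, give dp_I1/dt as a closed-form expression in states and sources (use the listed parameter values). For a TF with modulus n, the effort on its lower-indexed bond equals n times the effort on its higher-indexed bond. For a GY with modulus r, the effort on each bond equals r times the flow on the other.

bond 5 →Sf1  (Sf1: flow source, stroke at near end)
bond 2 →J3  (closing 0-jn rule on J3)
bond 1 →J2  (J2: bond 2 brought flow, rest push out)
bond 0 →J1  (GY1: gyrator matches bond 1)
bond 3 →J1  (C1: C, integral causality)
bond 4 →I1  (I1 integral (f out))
bond 6 →J1  (J1 flow already set via bond 4)

dp_I1/dt = F_Sf1 - p_I1 - q_C1/8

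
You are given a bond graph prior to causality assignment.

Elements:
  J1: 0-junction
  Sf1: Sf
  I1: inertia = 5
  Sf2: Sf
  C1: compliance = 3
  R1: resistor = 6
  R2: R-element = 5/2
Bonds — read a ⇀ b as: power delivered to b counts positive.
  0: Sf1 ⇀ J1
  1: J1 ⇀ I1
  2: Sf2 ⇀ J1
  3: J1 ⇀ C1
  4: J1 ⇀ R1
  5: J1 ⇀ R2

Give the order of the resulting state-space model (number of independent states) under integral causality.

β0 stroke at Sf1  (Sf1 (Sf) sets flow on bond)
β2 stroke at Sf2  (Sf2: flow source, stroke at near end)
β1 stroke at I1  (I1 integral (f out))
β3 stroke at J1  (prefer integral on C1)
β4 stroke at R1  (J1 effort already set via bond 3)
β5 stroke at R2  (0-jn J1 has e-setter on 3)

2  (C1, I1 all integral)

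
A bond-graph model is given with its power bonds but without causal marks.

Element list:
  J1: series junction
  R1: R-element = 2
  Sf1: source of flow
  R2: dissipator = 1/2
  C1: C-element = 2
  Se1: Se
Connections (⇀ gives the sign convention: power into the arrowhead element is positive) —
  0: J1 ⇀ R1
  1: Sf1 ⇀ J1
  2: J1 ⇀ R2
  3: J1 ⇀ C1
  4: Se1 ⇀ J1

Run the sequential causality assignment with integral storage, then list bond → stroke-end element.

#1 →Sf1  (Sf1 fixes flow; stroke at Sf1)
#4 →J1  (Se1 fixes effort; stroke away)
#0 →J1  (1-jn J1 has f-setter on 1)
#2 →J1  (common-f at J1 fixed by 1)
#3 →J1  (1-jn J1 has f-setter on 1)

b0 stroke at J1
b1 stroke at Sf1
b2 stroke at J1
b3 stroke at J1
b4 stroke at J1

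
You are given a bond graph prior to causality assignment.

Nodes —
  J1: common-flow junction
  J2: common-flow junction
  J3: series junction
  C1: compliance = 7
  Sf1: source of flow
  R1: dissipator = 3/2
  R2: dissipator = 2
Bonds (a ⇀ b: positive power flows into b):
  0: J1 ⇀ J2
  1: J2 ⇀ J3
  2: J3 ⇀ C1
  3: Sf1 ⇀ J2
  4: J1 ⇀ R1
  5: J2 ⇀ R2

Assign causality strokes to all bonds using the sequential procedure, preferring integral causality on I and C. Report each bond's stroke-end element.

β0 stroke→J2
β1 stroke→J2
β2 stroke→J3
β3 stroke→Sf1
β4 stroke→J1
β5 stroke→J2

β3 →Sf1  (Sf1: flow source, stroke at near end)
β0 →J2  (J2: bond 3 brought flow, rest push out)
β1 →J2  (J2: bond 3 brought flow, rest push out)
β5 →J2  (common-f at J2 fixed by 3)
β2 →J3  (common-f at J3 fixed by 1)
β4 →J1  (J1 flow already set via bond 0)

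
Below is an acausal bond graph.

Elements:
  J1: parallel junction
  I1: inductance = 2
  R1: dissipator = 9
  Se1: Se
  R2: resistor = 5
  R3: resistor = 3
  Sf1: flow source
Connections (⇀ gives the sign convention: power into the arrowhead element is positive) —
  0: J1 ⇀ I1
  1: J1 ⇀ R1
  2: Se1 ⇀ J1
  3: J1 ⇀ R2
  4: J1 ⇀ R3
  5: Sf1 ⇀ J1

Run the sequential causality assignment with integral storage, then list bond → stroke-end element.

b2 |J1  (source Se1 imposes e)
b5 |Sf1  (Sf1: flow source, stroke at near end)
b0 |I1  (J1 effort already set via bond 2)
b1 |R1  (common-e at J1 fixed by 2)
b3 |R2  (common-e at J1 fixed by 2)
b4 |R3  (0-jn J1 has e-setter on 2)

β0 |I1
β1 |R1
β2 |J1
β3 |R2
β4 |R3
β5 |Sf1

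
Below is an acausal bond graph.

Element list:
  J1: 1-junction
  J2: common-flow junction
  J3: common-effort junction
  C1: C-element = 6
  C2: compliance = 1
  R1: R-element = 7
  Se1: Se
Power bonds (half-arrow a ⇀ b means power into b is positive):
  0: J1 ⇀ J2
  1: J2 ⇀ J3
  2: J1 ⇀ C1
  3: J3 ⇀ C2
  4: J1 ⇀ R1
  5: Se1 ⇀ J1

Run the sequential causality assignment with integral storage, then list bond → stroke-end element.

bond 0 stroke→J1
bond 1 stroke→J2
bond 2 stroke→J1
bond 3 stroke→J3
bond 4 stroke→R1
bond 5 stroke→J1

#5 stroke→J1  (source Se1 imposes e)
#2 stroke→J1  (C1: C, integral causality)
#3 stroke→J3  (C2: C, integral causality)
#1 stroke→J2  (J3: bond 3 brought effort, rest push out)
#0 stroke→J1  (J2 needs exactly one f-in)
#4 stroke→R1  (J1: last free bond brings flow in)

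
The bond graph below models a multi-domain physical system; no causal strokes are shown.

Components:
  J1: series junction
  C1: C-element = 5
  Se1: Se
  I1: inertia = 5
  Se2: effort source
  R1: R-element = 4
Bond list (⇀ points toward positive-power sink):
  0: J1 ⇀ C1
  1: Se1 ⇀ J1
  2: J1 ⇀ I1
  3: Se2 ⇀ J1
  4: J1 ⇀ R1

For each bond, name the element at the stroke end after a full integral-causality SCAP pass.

b1 stroke at J1  (Se1: effort source, stroke at far end)
b3 stroke at J1  (Se2 fixes effort; stroke away)
b0 stroke at J1  (prefer integral on C1)
b2 stroke at I1  (prefer integral on I1)
b4 stroke at J1  (J1: bond 2 brought flow, rest push out)

β0 stroke at J1
β1 stroke at J1
β2 stroke at I1
β3 stroke at J1
β4 stroke at J1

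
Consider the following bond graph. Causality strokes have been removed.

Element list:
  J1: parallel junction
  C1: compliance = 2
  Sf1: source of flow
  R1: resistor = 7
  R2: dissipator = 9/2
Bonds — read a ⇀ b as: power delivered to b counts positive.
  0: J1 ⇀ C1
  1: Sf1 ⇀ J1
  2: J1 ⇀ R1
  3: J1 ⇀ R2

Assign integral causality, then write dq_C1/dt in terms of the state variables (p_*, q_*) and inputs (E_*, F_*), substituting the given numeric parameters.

β1 →Sf1  (source Sf1 imposes f)
β0 →J1  (C1 outputs effort q/C1)
β2 →R1  (J1 effort already set via bond 0)
β3 →R2  (J1: bond 0 brought effort, rest push out)

dq_C1/dt = F_Sf1 - 23*q_C1/126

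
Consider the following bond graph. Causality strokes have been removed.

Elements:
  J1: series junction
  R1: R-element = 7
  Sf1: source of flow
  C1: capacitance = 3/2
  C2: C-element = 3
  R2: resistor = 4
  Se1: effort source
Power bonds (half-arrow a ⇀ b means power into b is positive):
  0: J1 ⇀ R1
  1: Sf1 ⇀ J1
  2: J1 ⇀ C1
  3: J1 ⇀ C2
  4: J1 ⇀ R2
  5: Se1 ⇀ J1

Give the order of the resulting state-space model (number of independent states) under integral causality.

2  (C1, C2 all integral)

b1 stroke at Sf1  (source Sf1 imposes f)
b5 stroke at J1  (Se1: effort source, stroke at far end)
b0 stroke at J1  (J1: bond 1 brought flow, rest push out)
b2 stroke at J1  (1-jn J1 has f-setter on 1)
b3 stroke at J1  (J1 flow already set via bond 1)
b4 stroke at J1  (J1 flow already set via bond 1)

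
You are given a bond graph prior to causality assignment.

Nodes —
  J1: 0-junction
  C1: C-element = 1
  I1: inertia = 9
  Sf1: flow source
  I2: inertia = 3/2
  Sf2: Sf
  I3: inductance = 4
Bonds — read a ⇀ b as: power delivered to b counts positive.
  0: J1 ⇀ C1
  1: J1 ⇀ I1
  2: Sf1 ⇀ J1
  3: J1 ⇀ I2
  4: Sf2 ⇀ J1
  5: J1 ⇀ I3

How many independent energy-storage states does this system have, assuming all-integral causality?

bond 2 →Sf1  (Sf1 fixes flow; stroke at Sf1)
bond 4 →Sf2  (Sf2 fixes flow; stroke at Sf2)
bond 0 →J1  (C1 outputs effort q/C1)
bond 1 →I1  (J1: bond 0 brought effort, rest push out)
bond 3 →I2  (J1: bond 0 brought effort, rest push out)
bond 5 →I3  (J1 effort already set via bond 0)

4  (C1, I1, I2, I3 all integral)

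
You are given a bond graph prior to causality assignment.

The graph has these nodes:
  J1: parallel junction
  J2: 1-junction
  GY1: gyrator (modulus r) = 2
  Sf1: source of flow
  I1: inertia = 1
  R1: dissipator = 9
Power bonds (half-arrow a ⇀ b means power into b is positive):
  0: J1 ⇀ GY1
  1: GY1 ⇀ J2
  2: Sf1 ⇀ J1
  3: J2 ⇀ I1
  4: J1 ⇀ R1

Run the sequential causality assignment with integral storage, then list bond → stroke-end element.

bond 2 stroke at Sf1  (source Sf1 imposes f)
bond 3 stroke at I1  (I1 outputs flow p/I1)
bond 1 stroke at J2  (common-f at J2 fixed by 3)
bond 0 stroke at J1  (GY1: gyrator matches bond 1)
bond 4 stroke at R1  (0-jn J1 has e-setter on 0)

#0 →J1
#1 →J2
#2 →Sf1
#3 →I1
#4 →R1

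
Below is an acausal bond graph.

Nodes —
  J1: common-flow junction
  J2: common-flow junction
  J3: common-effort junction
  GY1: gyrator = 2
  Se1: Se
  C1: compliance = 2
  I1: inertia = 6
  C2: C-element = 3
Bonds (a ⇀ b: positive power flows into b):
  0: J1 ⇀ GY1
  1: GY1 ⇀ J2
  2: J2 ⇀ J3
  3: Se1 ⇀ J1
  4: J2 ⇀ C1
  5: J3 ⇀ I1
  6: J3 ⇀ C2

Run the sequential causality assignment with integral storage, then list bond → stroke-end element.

bond 0 stroke→GY1
bond 1 stroke→GY1
bond 2 stroke→J2
bond 3 stroke→J1
bond 4 stroke→J2
bond 5 stroke→I1
bond 6 stroke→J3

β3 stroke→J1  (Se1 fixes effort; stroke away)
β0 stroke→GY1  (J1 needs exactly one f-in)
β1 stroke→GY1  (GY1: gyrator matches bond 0)
β2 stroke→J2  (1-jn J2 has f-setter on 1)
β4 stroke→J2  (J2: bond 1 brought flow, rest push out)
β5 stroke→I1  (I1 outputs flow p/I1)
β6 stroke→J3  (only one effort-in slot at J3)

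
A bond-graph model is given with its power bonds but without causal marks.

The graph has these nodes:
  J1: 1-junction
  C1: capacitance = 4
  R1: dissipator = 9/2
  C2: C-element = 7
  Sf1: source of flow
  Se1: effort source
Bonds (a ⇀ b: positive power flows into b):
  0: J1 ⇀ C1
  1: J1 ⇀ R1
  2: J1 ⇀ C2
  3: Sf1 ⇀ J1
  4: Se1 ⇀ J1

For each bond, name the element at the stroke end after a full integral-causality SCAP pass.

#0 stroke at J1
#1 stroke at J1
#2 stroke at J1
#3 stroke at Sf1
#4 stroke at J1

b3 stroke→Sf1  (source Sf1 imposes f)
b4 stroke→J1  (Se1 (Se) sets effort on bond)
b0 stroke→J1  (common-f at J1 fixed by 3)
b1 stroke→J1  (common-f at J1 fixed by 3)
b2 stroke→J1  (common-f at J1 fixed by 3)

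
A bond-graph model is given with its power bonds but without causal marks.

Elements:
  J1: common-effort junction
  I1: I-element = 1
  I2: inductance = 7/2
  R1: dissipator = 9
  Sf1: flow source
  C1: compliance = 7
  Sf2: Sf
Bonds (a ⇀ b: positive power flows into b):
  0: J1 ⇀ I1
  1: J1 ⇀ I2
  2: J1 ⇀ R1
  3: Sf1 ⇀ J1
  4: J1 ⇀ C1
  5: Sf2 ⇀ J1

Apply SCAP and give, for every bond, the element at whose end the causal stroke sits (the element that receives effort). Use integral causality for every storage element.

β3 →Sf1  (Sf1 fixes flow; stroke at Sf1)
β5 →Sf2  (source Sf2 imposes f)
β0 →I1  (I1 outputs flow p/I1)
β1 →I2  (I2: I, integral causality)
β4 →J1  (C1: C, integral causality)
β2 →R1  (common-e at J1 fixed by 4)

#0 →I1
#1 →I2
#2 →R1
#3 →Sf1
#4 →J1
#5 →Sf2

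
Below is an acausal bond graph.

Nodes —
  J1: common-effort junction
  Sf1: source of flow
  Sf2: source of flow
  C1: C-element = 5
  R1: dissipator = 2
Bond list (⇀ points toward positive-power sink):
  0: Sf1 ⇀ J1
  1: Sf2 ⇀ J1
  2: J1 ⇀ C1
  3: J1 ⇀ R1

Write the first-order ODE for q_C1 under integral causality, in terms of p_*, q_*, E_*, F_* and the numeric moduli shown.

dq_C1/dt = F_Sf1 + F_Sf2 - q_C1/10

b0 stroke at Sf1  (Sf1 (Sf) sets flow on bond)
b1 stroke at Sf2  (Sf2 (Sf) sets flow on bond)
b2 stroke at J1  (C1 outputs effort q/C1)
b3 stroke at R1  (0-jn J1 has e-setter on 2)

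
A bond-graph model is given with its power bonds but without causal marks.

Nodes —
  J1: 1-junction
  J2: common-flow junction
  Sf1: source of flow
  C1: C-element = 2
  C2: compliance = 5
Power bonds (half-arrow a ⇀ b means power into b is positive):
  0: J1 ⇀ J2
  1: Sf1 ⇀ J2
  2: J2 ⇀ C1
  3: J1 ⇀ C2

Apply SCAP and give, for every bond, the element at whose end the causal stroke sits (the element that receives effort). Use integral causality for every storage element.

bond 0 stroke at J2
bond 1 stroke at Sf1
bond 2 stroke at J2
bond 3 stroke at J1

bond 1 →Sf1  (source Sf1 imposes f)
bond 0 →J2  (common-f at J2 fixed by 1)
bond 2 →J2  (1-jn J2 has f-setter on 1)
bond 3 →J1  (common-f at J1 fixed by 0)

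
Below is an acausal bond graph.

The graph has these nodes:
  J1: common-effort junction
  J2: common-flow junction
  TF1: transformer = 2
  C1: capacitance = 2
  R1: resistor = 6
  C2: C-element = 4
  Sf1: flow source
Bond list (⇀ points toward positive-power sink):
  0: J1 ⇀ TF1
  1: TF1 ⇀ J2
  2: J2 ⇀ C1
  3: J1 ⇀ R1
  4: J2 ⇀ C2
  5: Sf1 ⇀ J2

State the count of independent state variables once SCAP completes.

2  (C1, C2 all integral)

#5 stroke at Sf1  (source Sf1 imposes f)
#1 stroke at J2  (J2 flow already set via bond 5)
#2 stroke at J2  (J2 flow already set via bond 5)
#4 stroke at J2  (1-jn J2 has f-setter on 5)
#0 stroke at TF1  (TF1 one-in-one-out from 1)
#3 stroke at J1  (J1: last free bond brings effort in)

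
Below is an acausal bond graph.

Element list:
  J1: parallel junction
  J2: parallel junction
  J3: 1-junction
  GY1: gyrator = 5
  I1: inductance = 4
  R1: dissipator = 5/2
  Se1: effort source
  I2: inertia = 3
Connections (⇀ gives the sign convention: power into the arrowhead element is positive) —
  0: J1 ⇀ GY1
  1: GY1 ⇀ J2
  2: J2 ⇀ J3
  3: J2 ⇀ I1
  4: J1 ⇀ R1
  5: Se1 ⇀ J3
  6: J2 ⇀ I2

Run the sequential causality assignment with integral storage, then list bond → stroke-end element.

b0 stroke→GY1
b1 stroke→GY1
b2 stroke→J2
b3 stroke→I1
b4 stroke→J1
b5 stroke→J3
b6 stroke→I2

#5 |J3  (source Se1 imposes e)
#2 |J2  (J3 needs exactly one f-in)
#1 |GY1  (0-jn J2 has e-setter on 2)
#3 |I1  (0-jn J2 has e-setter on 2)
#6 |I2  (J2: bond 2 brought effort, rest push out)
#0 |GY1  (GY1 both-in/both-out from 1)
#4 |J1  (J1 needs exactly one e-in)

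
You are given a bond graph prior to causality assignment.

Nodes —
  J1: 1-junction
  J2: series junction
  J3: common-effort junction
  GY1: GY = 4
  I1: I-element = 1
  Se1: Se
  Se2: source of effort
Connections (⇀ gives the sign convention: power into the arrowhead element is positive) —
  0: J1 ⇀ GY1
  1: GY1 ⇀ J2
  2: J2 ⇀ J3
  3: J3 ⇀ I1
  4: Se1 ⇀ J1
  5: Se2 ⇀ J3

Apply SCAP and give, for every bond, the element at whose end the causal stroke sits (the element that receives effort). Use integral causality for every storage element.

#0 →GY1
#1 →GY1
#2 →J2
#3 →I1
#4 →J1
#5 →J3

b4 stroke→J1  (Se1 (Se) sets effort on bond)
b5 stroke→J3  (source Se2 imposes e)
b0 stroke→GY1  (J1 needs exactly one f-in)
b2 stroke→J2  (J3: bond 5 brought effort, rest push out)
b3 stroke→I1  (0-jn J3 has e-setter on 5)
b1 stroke→GY1  (GY GY1: same side as bond 0)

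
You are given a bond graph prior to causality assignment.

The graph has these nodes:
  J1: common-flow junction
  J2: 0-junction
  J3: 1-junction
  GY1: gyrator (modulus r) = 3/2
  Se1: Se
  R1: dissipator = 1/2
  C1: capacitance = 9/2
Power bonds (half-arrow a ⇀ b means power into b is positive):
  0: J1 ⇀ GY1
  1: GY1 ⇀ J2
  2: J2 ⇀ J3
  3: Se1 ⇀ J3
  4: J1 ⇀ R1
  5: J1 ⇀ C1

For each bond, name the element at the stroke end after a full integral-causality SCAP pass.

β0 stroke at GY1
β1 stroke at GY1
β2 stroke at J2
β3 stroke at J3
β4 stroke at J1
β5 stroke at J1

#3 stroke at J3  (Se1: effort source, stroke at far end)
#2 stroke at J2  (J3: last free bond brings flow in)
#1 stroke at GY1  (J2: bond 2 brought effort, rest push out)
#0 stroke at GY1  (GY GY1: same side as bond 1)
#4 stroke at J1  (J1 flow already set via bond 0)
#5 stroke at J1  (common-f at J1 fixed by 0)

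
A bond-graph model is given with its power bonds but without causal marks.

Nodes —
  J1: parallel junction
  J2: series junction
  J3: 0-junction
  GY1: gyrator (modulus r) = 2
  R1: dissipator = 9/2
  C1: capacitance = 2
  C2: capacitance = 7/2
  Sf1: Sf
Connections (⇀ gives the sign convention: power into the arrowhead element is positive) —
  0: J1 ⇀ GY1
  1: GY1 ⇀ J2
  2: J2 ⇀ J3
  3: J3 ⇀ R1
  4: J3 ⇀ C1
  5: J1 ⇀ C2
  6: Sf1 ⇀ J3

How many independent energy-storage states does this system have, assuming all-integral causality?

b6 |Sf1  (Sf1 (Sf) sets flow on bond)
b4 |J3  (C1 integral (e out))
b2 |J2  (common-e at J3 fixed by 4)
b3 |R1  (J3: bond 4 brought effort, rest push out)
b1 |GY1  (J2: last free bond brings flow in)
b0 |GY1  (GY1: gyrator matches bond 1)
b5 |J1  (J1: last free bond brings effort in)

2  (C1, C2 all integral)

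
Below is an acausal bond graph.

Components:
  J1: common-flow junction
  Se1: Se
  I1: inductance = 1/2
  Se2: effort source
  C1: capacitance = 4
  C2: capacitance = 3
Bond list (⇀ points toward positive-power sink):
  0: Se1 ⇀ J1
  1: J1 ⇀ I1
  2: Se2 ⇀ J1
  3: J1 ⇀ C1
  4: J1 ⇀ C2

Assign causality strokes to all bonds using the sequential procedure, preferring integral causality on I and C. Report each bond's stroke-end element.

β0 |J1  (Se1 (Se) sets effort on bond)
β2 |J1  (Se2: effort source, stroke at far end)
β1 |I1  (I1 integral (f out))
β3 |J1  (J1 flow already set via bond 1)
β4 |J1  (J1 flow already set via bond 1)

b0 stroke→J1
b1 stroke→I1
b2 stroke→J1
b3 stroke→J1
b4 stroke→J1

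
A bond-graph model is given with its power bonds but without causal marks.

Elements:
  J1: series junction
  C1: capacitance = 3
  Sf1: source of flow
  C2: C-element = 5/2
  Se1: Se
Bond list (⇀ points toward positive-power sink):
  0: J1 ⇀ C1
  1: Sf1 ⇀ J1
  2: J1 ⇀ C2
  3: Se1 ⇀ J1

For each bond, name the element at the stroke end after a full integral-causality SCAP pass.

bond 1 →Sf1  (Sf1 fixes flow; stroke at Sf1)
bond 3 →J1  (Se1 (Se) sets effort on bond)
bond 0 →J1  (common-f at J1 fixed by 1)
bond 2 →J1  (1-jn J1 has f-setter on 1)

bond 0 stroke→J1
bond 1 stroke→Sf1
bond 2 stroke→J1
bond 3 stroke→J1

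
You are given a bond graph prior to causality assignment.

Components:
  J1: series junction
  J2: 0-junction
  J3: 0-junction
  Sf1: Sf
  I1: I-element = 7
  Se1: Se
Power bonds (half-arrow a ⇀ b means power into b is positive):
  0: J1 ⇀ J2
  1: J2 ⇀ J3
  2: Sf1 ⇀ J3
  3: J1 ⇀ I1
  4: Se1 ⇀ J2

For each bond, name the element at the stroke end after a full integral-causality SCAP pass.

bond 2 stroke at Sf1  (Sf1 fixes flow; stroke at Sf1)
bond 4 stroke at J2  (source Se1 imposes e)
bond 0 stroke at J1  (0-jn J2 has e-setter on 4)
bond 1 stroke at J3  (common-e at J2 fixed by 4)
bond 3 stroke at I1  (J1 needs exactly one f-in)

β0 stroke→J1
β1 stroke→J3
β2 stroke→Sf1
β3 stroke→I1
β4 stroke→J2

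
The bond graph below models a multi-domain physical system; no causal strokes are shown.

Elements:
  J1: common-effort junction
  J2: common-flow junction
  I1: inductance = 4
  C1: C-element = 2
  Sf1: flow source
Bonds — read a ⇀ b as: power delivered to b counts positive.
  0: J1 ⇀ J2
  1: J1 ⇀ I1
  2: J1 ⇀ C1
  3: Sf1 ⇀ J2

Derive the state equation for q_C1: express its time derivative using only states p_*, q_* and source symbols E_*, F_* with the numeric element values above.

b3 stroke→Sf1  (Sf1 fixes flow; stroke at Sf1)
b0 stroke→J2  (1-jn J2 has f-setter on 3)
b1 stroke→I1  (prefer integral on I1)
b2 stroke→J1  (J1: last free bond brings effort in)

dq_C1/dt = -F_Sf1 - p_I1/4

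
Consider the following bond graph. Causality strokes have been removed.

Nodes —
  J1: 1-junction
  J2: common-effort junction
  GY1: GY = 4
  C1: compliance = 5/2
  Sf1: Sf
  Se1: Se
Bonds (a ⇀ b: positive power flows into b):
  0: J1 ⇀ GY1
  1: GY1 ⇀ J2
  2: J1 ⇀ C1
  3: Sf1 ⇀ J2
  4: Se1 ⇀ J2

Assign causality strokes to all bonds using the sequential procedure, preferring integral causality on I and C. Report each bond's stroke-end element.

bond 0 →GY1
bond 1 →GY1
bond 2 →J1
bond 3 →Sf1
bond 4 →J2

#3 |Sf1  (Sf1: flow source, stroke at near end)
#4 |J2  (Se1 fixes effort; stroke away)
#1 |GY1  (J2 effort already set via bond 4)
#0 |GY1  (GY1 both-in/both-out from 1)
#2 |J1  (1-jn J1 has f-setter on 0)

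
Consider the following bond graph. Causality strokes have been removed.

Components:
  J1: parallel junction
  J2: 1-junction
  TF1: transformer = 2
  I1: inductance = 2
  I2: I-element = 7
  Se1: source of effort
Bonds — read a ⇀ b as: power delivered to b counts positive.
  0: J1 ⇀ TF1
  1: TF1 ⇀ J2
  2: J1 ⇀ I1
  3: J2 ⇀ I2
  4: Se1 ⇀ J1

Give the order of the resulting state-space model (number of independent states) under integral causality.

2  (I1, I2 all integral)

bond 4 stroke→J1  (Se1 (Se) sets effort on bond)
bond 0 stroke→TF1  (common-e at J1 fixed by 4)
bond 2 stroke→I1  (J1 effort already set via bond 4)
bond 1 stroke→J2  (TF1 one-in-one-out from 0)
bond 3 stroke→I2  (closing 1-jn rule on J2)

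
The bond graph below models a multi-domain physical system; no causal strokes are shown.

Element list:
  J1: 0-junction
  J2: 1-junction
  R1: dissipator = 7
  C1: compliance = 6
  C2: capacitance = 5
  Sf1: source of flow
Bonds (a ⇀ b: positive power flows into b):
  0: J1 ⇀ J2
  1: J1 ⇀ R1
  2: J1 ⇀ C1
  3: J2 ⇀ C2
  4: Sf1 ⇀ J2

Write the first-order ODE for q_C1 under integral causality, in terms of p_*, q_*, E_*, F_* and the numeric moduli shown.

b4 stroke at Sf1  (Sf1: flow source, stroke at near end)
b0 stroke at J2  (J2 flow already set via bond 4)
b3 stroke at J2  (1-jn J2 has f-setter on 4)
b2 stroke at J1  (C1 integral (e out))
b1 stroke at R1  (0-jn J1 has e-setter on 2)

dq_C1/dt = -F_Sf1 - q_C1/42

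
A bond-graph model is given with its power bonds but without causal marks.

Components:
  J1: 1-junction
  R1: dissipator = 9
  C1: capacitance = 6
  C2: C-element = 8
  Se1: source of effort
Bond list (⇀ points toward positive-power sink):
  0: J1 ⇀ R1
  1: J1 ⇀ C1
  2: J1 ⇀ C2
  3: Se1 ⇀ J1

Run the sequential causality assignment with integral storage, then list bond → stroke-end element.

b0 |R1
b1 |J1
b2 |J1
b3 |J1

#3 |J1  (Se1 (Se) sets effort on bond)
#1 |J1  (C1 integral (e out))
#2 |J1  (C2 integral (e out))
#0 |R1  (J1 needs exactly one f-in)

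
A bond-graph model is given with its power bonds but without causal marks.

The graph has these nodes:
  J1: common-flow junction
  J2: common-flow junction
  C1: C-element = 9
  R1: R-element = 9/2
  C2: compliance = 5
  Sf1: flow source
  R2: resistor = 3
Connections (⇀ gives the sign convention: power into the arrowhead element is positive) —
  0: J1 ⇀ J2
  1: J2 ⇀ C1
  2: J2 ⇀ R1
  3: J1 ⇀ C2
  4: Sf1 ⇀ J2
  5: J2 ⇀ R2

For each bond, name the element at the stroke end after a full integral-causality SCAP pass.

bond 0 →J2
bond 1 →J2
bond 2 →J2
bond 3 →J1
bond 4 →Sf1
bond 5 →J2

b4 →Sf1  (Sf1 fixes flow; stroke at Sf1)
b0 →J2  (J2: bond 4 brought flow, rest push out)
b1 →J2  (J2 flow already set via bond 4)
b2 →J2  (J2: bond 4 brought flow, rest push out)
b5 →J2  (J2: bond 4 brought flow, rest push out)
b3 →J1  (J1 flow already set via bond 0)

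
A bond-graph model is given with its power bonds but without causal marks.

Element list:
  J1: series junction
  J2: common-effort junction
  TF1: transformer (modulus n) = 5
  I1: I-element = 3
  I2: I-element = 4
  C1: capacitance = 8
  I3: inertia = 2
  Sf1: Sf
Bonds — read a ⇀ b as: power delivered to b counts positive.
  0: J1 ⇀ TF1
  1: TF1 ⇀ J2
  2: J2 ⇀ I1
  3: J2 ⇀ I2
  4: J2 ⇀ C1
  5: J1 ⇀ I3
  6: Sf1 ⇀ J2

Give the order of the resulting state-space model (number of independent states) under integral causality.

4  (C1, I1, I2, I3 all integral)

b6 →Sf1  (Sf1: flow source, stroke at near end)
b2 →I1  (prefer integral on I1)
b3 →I2  (I2: I, integral causality)
b4 →J2  (C1 integral (e out))
b1 →TF1  (0-jn J2 has e-setter on 4)
b0 →J1  (TF1 one-in-one-out from 1)
b5 →I3  (only one flow-in slot at J1)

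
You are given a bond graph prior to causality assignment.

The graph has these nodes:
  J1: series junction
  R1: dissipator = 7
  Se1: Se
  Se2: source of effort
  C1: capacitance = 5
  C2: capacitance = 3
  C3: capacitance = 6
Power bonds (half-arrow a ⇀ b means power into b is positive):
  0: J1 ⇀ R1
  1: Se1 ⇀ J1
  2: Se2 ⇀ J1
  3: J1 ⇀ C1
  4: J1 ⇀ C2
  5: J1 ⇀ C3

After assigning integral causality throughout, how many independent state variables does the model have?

#1 stroke→J1  (Se1 fixes effort; stroke away)
#2 stroke→J1  (source Se2 imposes e)
#3 stroke→J1  (C1 integral (e out))
#4 stroke→J1  (prefer integral on C2)
#5 stroke→J1  (prefer integral on C3)
#0 stroke→R1  (only one flow-in slot at J1)

3  (C1, C2, C3 all integral)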